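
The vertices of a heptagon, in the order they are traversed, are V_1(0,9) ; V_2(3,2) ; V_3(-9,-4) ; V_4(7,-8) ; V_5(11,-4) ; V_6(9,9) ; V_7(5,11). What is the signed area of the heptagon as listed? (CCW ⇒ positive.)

Apply Gauss's area formula: 2A = Σ (x_i·y_{i+1} − x_{i+1}·y_i), indices taken mod 7.
Cross-terms: -27, 6, 100, 60, 135, 54, 45  ⇒  Σ = 373
Signed area = Σ/2 = 186.5 (positive ⇒ counter-clockwise traversal).

186.5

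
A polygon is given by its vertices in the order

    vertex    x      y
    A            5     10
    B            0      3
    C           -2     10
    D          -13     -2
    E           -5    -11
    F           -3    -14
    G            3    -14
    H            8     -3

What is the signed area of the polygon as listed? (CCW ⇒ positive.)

303.5

Σ = (15) + (6) + (134) + (133) + (37) + (84) + (103) + (95) = 607
Signed area = Σ/2 = 303.5 (positive ⇒ counter-clockwise traversal).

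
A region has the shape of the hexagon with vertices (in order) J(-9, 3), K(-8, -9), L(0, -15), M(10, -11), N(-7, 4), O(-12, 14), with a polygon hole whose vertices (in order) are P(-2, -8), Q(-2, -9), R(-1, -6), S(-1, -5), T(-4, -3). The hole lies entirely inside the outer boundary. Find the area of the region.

Outer boundary:
Apply Gauss's area formula: 2A = Σ (x_i·y_{i+1} − x_{i+1}·y_i), indices taken mod 6.
Cross-terms: 105, 120, 150, -37, -50, 90  ⇒  Σ = 378
Area = |Σ|/2 = 189.
Hole:
Σ = (2) + (3) + (-1) + (-17) + (26) = 13
Area = |Σ|/2 = 6.5.
Net area = 189 − 6.5 = 182.5.

182.5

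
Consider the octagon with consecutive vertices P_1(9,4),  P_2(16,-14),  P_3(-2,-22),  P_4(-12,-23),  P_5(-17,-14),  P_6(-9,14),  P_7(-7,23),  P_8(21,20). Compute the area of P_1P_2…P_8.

Apply the surveyor's formula: 2A = Σ (x_i·y_{i+1} − x_{i+1}·y_i), indices taken mod 8.
P_1→P_2: (9)(-14) − (16)(4) = -190
P_2→P_3: (16)(-22) − (-2)(-14) = -380
P_3→P_4: (-2)(-23) − (-12)(-22) = -218
P_4→P_5: (-12)(-14) − (-17)(-23) = -223
P_5→P_6: (-17)(14) − (-9)(-14) = -364
P_6→P_7: (-9)(23) − (-7)(14) = -109
P_7→P_8: (-7)(20) − (21)(23) = -623
P_8→P_1: (21)(4) − (9)(20) = -96
Σ = -2203
Area = |Σ|/2 = 1101.5.

1101.5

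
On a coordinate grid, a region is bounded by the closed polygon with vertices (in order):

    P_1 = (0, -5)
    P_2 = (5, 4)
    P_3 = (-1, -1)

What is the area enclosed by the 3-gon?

14.5

Σ = (25) + (-1) + (5) = 29
Area = |Σ|/2 = 14.5.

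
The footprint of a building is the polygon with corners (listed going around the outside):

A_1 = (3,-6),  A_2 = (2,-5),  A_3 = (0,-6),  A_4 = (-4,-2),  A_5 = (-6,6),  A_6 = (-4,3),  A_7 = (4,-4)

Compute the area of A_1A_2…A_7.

38.5

A_1→A_2: (3)(-5) − (2)(-6) = -3
A_2→A_3: (2)(-6) − (0)(-5) = -12
A_3→A_4: (0)(-2) − (-4)(-6) = -24
A_4→A_5: (-4)(6) − (-6)(-2) = -36
A_5→A_6: (-6)(3) − (-4)(6) = 6
A_6→A_7: (-4)(-4) − (4)(3) = 4
A_7→A_1: (4)(-6) − (3)(-4) = -12
Σ = -77
Area = |Σ|/2 = 38.5.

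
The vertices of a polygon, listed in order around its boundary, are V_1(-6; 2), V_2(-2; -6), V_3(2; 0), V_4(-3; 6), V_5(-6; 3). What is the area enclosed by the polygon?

48.5

Apply the shoelace (surveyor's) formula: 2A = Σ (x_i·y_{i+1} − x_{i+1}·y_i), indices taken mod 5.
Σ = (40) + (12) + (12) + (27) + (6) = 97
Area = |Σ|/2 = 48.5.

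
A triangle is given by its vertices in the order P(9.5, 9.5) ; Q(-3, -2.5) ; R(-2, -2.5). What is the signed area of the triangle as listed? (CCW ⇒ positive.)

6

Apply Gauss's area formula: 2A = Σ (x_i·y_{i+1} − x_{i+1}·y_i), indices taken mod 3.
Σ = (4.75) + (2.5) + (4.75) = 12
Signed area = Σ/2 = 6 (positive ⇒ counter-clockwise traversal).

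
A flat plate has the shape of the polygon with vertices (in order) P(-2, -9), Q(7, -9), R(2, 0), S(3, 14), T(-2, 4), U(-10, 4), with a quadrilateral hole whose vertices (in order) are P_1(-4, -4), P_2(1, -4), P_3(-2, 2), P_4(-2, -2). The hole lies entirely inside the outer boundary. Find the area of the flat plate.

Outer boundary:
Apply Gauss's area formula: 2A = Σ (x_i·y_{i+1} − x_{i+1}·y_i), indices taken mod 6.
Cross-terms: 81, 18, 28, 40, 32, 98  ⇒  Σ = 297
Area = |Σ|/2 = 148.5.
Hole:
Apply the shoelace formula: 2A = Σ (x_i·y_{i+1} − x_{i+1}·y_i), indices taken mod 4.
P_1→P_2: (-4)(-4) − (1)(-4) = 20
P_2→P_3: (1)(2) − (-2)(-4) = -6
P_3→P_4: (-2)(-2) − (-2)(2) = 8
P_4→P_1: (-2)(-4) − (-4)(-2) = 0
Σ = 22
Area = |Σ|/2 = 11.
Net area = 148.5 − 11 = 137.5.

137.5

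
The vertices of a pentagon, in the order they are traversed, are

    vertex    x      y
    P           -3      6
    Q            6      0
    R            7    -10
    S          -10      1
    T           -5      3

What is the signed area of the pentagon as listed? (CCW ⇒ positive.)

Cross-terms: -36, -60, -93, -25, -21  ⇒  Σ = -235
Signed area = Σ/2 = -117.5 (negative ⇒ clockwise traversal).

-117.5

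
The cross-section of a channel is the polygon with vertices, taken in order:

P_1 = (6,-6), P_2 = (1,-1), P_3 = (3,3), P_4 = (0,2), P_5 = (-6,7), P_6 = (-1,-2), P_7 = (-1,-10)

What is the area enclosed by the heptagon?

Σ = (0) + (6) + (6) + (12) + (19) + (8) + (66) = 117
Area = |Σ|/2 = 58.5.

58.5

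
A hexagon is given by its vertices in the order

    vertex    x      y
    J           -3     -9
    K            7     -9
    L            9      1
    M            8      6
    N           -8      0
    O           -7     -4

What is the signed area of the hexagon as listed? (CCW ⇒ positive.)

177.5

Σ = (90) + (88) + (46) + (48) + (32) + (51) = 355
Signed area = Σ/2 = 177.5 (positive ⇒ counter-clockwise traversal).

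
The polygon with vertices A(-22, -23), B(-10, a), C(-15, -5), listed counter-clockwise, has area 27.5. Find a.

0

The doubled signed area Σ (x_i y_{i+1} − x_{i+1} y_i) is linear in a.
With a=0 it equals 55; the coefficient of a is -7 (from the two edges through B).
So -7·a + 55 = 2·27.5 = 55 ⇒ a = 0.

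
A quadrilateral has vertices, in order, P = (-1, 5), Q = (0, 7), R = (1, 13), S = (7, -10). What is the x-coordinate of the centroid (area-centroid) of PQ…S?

329/135

Apply Gauss's area formula. First the cross-terms c_i = x_i·y_{i+1} − x_{i+1}·y_i:
  -7, -7, -101, 25  ⇒  2A = -90, A = -45.
Then Σ (x_i + x_{i+1})·c_i = -658, so x̄ = -658 / (6·(-45)) = 329/135.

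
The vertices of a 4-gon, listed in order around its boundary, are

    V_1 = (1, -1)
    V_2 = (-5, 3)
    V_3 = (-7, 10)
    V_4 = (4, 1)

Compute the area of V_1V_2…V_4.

41.5

Apply the shoelace (surveyor's) formula: 2A = Σ (x_i·y_{i+1} − x_{i+1}·y_i), indices taken mod 4.
Σ = (-2) + (-29) + (-47) + (-5) = -83
Area = |Σ|/2 = 41.5.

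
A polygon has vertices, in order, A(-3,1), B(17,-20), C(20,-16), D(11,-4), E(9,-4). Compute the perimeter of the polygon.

64

|AB| = √((20)² + (-21)²) = √841 = 29
|BC| = √((3)² + (4)²) = √25 = 5
|CD| = √((-9)² + (12)²) = √225 = 15
|DE| = √((-2)² + (0)²) = √4 = 2
|EA| = √((-12)² + (5)²) = √169 = 13
Perimeter = 29 + 5 + 15 + 2 + 13 = 64.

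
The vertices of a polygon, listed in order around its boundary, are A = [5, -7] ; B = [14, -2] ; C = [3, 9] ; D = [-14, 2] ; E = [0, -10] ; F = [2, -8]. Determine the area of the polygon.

269

Apply the surveyor's formula: 2A = Σ (x_i·y_{i+1} − x_{i+1}·y_i), indices taken mod 6.
A→B: (5)(-2) − (14)(-7) = 88
B→C: (14)(9) − (3)(-2) = 132
C→D: (3)(2) − (-14)(9) = 132
D→E: (-14)(-10) − (0)(2) = 140
E→F: (0)(-8) − (2)(-10) = 20
F→A: (2)(-7) − (5)(-8) = 26
Σ = 538
Area = |Σ|/2 = 269.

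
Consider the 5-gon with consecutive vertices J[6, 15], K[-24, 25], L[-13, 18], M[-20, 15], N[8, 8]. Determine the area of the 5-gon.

Apply Gauss's area formula: 2A = Σ (x_i·y_{i+1} − x_{i+1}·y_i), indices taken mod 5.
Σ = (510) + (-107) + (165) + (-280) + (72) = 360
Area = |Σ|/2 = 180.

180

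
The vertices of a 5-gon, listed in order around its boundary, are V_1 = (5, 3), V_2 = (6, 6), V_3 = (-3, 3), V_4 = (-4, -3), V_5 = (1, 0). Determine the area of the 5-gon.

37.5

Apply the surveyor's formula: 2A = Σ (x_i·y_{i+1} − x_{i+1}·y_i), indices taken mod 5.
Σ = (12) + (36) + (21) + (3) + (3) = 75
Area = |Σ|/2 = 37.5.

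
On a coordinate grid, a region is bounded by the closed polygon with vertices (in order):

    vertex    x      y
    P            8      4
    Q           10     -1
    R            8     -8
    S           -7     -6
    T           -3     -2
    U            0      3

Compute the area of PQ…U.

Apply the shoelace (surveyor's) formula: 2A = Σ (x_i·y_{i+1} − x_{i+1}·y_i), indices taken mod 6.
Σ = (-48) + (-72) + (-104) + (-4) + (-9) + (-24) = -261
Area = |Σ|/2 = 130.5.

130.5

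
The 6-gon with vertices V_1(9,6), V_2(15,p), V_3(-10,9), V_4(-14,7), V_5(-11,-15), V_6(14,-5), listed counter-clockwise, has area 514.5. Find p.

The doubled signed area Σ (x_i y_{i+1} − x_{i+1} y_i) is linear in p.
With p=0 it equals 782; the coefficient of p is 19 (from the two edges through V_2).
So 19·p + 782 = 2·514.5 = 1029 ⇒ p = 13.

13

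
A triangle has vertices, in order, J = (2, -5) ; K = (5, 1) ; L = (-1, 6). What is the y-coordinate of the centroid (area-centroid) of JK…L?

2/3

Apply the shoelace (surveyor's) formula. First the cross-terms c_i = x_i·y_{i+1} − x_{i+1}·y_i:
  27, 31, -7  ⇒  2A = 51, A = 25.5.
Then Σ (y_i + y_{i+1})·c_i = 102, so ȳ = 102 / (6·25.5) = 2/3.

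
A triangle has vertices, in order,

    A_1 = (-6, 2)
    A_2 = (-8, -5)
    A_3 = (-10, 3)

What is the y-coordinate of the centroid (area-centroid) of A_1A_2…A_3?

Apply the shoelace (surveyor's) formula. First the cross-terms c_i = x_i·y_{i+1} − x_{i+1}·y_i:
  46, -74, -2  ⇒  2A = -30, A = -15.
Then Σ (y_i + y_{i+1})·c_i = 0, so ȳ = 0 / (6·(-15)) = 0.

0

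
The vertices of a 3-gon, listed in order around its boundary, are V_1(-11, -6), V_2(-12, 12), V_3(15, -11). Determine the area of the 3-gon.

231.5

Σ = (-204) + (-48) + (-211) = -463
Area = |Σ|/2 = 231.5.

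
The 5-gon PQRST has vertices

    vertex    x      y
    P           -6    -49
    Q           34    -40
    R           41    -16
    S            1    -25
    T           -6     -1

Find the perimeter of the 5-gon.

180

|PQ| = √((40)² + (9)²) = √1681 = 41
|QR| = √((7)² + (24)²) = √625 = 25
|RS| = √((-40)² + (-9)²) = √1681 = 41
|ST| = √((-7)² + (24)²) = √625 = 25
|TP| = √((0)² + (-48)²) = √2304 = 48
Perimeter = 41 + 25 + 41 + 25 + 48 = 180.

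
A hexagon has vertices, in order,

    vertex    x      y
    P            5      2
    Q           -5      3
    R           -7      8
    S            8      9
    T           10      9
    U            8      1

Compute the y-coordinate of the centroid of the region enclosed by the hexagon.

83/15

Apply the shoelace formula. First the cross-terms c_i = x_i·y_{i+1} − x_{i+1}·y_i:
  25, -19, -127, -18, -62, 11  ⇒  2A = -190, A = -95.
Then Σ (y_i + y_{i+1})·c_i = -3154, so ȳ = -3154 / (6·(-95)) = 83/15.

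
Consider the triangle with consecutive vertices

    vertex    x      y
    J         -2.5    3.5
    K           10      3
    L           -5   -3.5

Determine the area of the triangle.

44.375

Σ = (-42.5) + (-20) + (-26.25) = -88.75
Area = |Σ|/2 = 44.375.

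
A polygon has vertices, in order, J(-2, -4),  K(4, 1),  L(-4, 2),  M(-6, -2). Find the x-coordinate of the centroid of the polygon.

-166/99

Apply the shoelace (surveyor's) formula. First the cross-terms c_i = x_i·y_{i+1} − x_{i+1}·y_i:
  14, 12, 20, 20  ⇒  2A = 66, A = 33.
Then Σ (x_i + x_{i+1})·c_i = -332, so x̄ = -332 / (6·33) = -166/99.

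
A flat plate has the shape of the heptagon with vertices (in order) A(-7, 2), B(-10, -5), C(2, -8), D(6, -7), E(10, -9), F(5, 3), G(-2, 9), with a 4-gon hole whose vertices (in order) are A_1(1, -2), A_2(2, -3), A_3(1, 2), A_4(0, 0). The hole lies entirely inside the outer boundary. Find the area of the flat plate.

186

Outer boundary:
Apply the surveyor's formula: 2A = Σ (x_i·y_{i+1} − x_{i+1}·y_i), indices taken mod 7.
Σ = (55) + (90) + (34) + (16) + (75) + (51) + (59) = 380
Area = |Σ|/2 = 190.
Hole:
A_1→A_2: (1)(-3) − (2)(-2) = 1
A_2→A_3: (2)(2) − (1)(-3) = 7
A_3→A_4: (1)(0) − (0)(2) = 0
A_4→A_1: (0)(-2) − (1)(0) = 0
Σ = 8
Area = |Σ|/2 = 4.
Net area = 190 − 4 = 186.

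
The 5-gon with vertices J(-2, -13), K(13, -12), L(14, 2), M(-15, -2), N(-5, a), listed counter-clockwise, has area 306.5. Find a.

Write out the shoelace sum; only the two edges meeting at N involve a:
2·Area = [((-15)·a − (-5)·(-2)) + ((-5)·(-13) − (-2)·a)] + 389
       = -13·a + 444 = 613
⇒ a = -13.

-13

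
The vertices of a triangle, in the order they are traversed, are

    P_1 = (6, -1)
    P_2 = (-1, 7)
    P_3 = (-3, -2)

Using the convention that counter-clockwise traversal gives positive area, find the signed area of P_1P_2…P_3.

Apply the shoelace (surveyor's) formula: 2A = Σ (x_i·y_{i+1} − x_{i+1}·y_i), indices taken mod 3.
Cross-terms: 41, 23, 15  ⇒  Σ = 79
Signed area = Σ/2 = 39.5 (positive ⇒ counter-clockwise traversal).

39.5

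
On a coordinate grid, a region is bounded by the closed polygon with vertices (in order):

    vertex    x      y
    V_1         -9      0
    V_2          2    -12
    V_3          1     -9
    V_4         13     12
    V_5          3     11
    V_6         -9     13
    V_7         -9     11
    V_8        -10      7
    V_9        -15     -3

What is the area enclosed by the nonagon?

Cross-terms: 108, -6, 129, 107, 138, 18, 47, 135, -27  ⇒  Σ = 649
Area = |Σ|/2 = 324.5.

324.5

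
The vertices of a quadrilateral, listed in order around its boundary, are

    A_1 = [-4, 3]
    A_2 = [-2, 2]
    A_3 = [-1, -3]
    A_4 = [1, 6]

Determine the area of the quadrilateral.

15

Σ = (-2) + (8) + (-3) + (27) = 30
Area = |Σ|/2 = 15.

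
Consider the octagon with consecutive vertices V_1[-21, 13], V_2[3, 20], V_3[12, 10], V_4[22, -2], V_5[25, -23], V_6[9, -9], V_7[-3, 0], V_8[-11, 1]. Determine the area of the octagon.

Apply the surveyor's formula: 2A = Σ (x_i·y_{i+1} − x_{i+1}·y_i), indices taken mod 8.
V_1→V_2: (-21)(20) − (3)(13) = -459
V_2→V_3: (3)(10) − (12)(20) = -210
V_3→V_4: (12)(-2) − (22)(10) = -244
V_4→V_5: (22)(-23) − (25)(-2) = -456
V_5→V_6: (25)(-9) − (9)(-23) = -18
V_6→V_7: (9)(0) − (-3)(-9) = -27
V_7→V_8: (-3)(1) − (-11)(0) = -3
V_8→V_1: (-11)(13) − (-21)(1) = -122
Σ = -1539
Area = |Σ|/2 = 769.5.

769.5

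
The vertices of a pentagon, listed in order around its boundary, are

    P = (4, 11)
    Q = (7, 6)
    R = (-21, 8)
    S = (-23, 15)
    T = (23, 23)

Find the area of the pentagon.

Apply the shoelace formula: 2A = Σ (x_i·y_{i+1} − x_{i+1}·y_i), indices taken mod 5.
Cross-terms: -53, 182, -131, -874, 161  ⇒  Σ = -715
Area = |Σ|/2 = 357.5.

357.5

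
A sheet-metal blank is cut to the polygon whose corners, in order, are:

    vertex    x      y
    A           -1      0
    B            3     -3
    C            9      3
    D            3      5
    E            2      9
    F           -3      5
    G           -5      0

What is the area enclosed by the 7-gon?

Cross-terms: 3, 36, 36, 17, 37, 25, 0  ⇒  Σ = 154
Area = |Σ|/2 = 77.

77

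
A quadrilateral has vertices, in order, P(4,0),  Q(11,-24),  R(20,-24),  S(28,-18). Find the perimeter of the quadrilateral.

74

|PQ| = √((7)² + (-24)²) = √625 = 25
|QR| = √((9)² + (0)²) = √81 = 9
|RS| = √((8)² + (6)²) = √100 = 10
|SP| = √((-24)² + (18)²) = √900 = 30
Perimeter = 25 + 9 + 10 + 30 = 74.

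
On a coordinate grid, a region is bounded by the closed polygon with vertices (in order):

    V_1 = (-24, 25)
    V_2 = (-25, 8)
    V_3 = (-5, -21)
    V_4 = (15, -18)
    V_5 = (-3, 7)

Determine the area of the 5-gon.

Σ = (433) + (565) + (405) + (51) + (93) = 1547
Area = |Σ|/2 = 773.5.

773.5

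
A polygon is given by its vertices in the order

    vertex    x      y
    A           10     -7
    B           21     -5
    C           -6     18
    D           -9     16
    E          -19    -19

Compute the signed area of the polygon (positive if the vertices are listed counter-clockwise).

654.5

Apply Gauss's area formula: 2A = Σ (x_i·y_{i+1} − x_{i+1}·y_i), indices taken mod 5.
Cross-terms: 97, 348, 66, 475, 323  ⇒  Σ = 1309
Signed area = Σ/2 = 654.5 (positive ⇒ counter-clockwise traversal).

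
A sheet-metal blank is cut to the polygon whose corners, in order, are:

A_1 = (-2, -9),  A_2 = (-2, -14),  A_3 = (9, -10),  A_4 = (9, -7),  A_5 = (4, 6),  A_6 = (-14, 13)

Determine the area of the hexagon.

Cross-terms: 10, 146, 27, 82, 136, 152  ⇒  Σ = 553
Area = |Σ|/2 = 276.5.

276.5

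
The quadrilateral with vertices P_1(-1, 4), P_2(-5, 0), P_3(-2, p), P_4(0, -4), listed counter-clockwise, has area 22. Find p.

-4

The doubled signed area Σ (x_i y_{i+1} − x_{i+1} y_i) is linear in p.
With p=0 it equals 24; the coefficient of p is -5 (from the two edges through P_3).
So -5·p + 24 = 2·22 = 44 ⇒ p = -4.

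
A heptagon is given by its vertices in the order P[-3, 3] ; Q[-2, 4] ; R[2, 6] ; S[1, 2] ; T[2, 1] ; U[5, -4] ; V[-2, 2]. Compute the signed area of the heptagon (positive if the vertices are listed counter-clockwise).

-21

P→Q: (-3)(4) − (-2)(3) = -6
Q→R: (-2)(6) − (2)(4) = -20
R→S: (2)(2) − (1)(6) = -2
S→T: (1)(1) − (2)(2) = -3
T→U: (2)(-4) − (5)(1) = -13
U→V: (5)(2) − (-2)(-4) = 2
V→P: (-2)(3) − (-3)(2) = 0
Σ = -42
Signed area = Σ/2 = -21 (negative ⇒ clockwise traversal).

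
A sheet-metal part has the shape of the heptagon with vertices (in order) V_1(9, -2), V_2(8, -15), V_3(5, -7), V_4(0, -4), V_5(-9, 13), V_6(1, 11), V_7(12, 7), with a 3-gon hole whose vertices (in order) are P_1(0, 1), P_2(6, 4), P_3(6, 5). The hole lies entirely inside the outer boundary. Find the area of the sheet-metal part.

Outer boundary:
Cross-terms: -119, 19, -20, -36, -112, -125, -87  ⇒  Σ = -480
Area = |Σ|/2 = 240.
Hole:
Apply the shoelace formula: 2A = Σ (x_i·y_{i+1} − x_{i+1}·y_i), indices taken mod 3.
Cross-terms: -6, 6, 6  ⇒  Σ = 6
Area = |Σ|/2 = 3.
Net area = 240 − 3 = 237.

237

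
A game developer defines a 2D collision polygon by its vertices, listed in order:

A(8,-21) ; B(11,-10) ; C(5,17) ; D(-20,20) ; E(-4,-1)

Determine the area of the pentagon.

Apply the surveyor's formula: 2A = Σ (x_i·y_{i+1} − x_{i+1}·y_i), indices taken mod 5.
Σ = (151) + (237) + (440) + (100) + (92) = 1020
Area = |Σ|/2 = 510.

510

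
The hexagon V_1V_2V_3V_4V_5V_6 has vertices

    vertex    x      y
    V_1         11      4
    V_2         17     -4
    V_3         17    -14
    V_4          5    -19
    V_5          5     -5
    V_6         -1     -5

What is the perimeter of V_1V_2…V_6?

68

|V_1V_2| = √((6)² + (-8)²) = √100 = 10
|V_2V_3| = √((0)² + (-10)²) = √100 = 10
|V_3V_4| = √((-12)² + (-5)²) = √169 = 13
|V_4V_5| = √((0)² + (14)²) = √196 = 14
|V_5V_6| = √((-6)² + (0)²) = √36 = 6
|V_6V_1| = √((12)² + (9)²) = √225 = 15
Perimeter = 10 + 10 + 13 + 14 + 6 + 15 = 68.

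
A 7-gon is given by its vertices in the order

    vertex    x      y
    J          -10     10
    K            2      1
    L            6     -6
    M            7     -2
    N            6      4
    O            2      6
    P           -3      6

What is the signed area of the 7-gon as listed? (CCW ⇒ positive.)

Apply the surveyor's formula: 2A = Σ (x_i·y_{i+1} − x_{i+1}·y_i), indices taken mod 7.
Cross-terms: -30, -18, 30, 40, 28, 30, 30  ⇒  Σ = 110
Signed area = Σ/2 = 55 (positive ⇒ counter-clockwise traversal).

55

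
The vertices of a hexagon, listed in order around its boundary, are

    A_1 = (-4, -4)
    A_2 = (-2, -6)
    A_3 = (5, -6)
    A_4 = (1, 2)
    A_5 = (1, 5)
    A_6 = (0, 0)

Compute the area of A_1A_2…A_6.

Apply the shoelace (surveyor's) formula: 2A = Σ (x_i·y_{i+1} − x_{i+1}·y_i), indices taken mod 6.
Cross-terms: 16, 42, 16, 3, 0, 0  ⇒  Σ = 77
Area = |Σ|/2 = 38.5.

38.5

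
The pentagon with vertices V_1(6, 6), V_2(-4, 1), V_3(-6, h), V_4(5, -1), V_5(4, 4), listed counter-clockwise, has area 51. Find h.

Write out the shoelace sum; only the two edges meeting at V_3 involve h:
2·Area = [((-4)·h − (-6)·1) + ((-6)·(-1) − 5·h)] + 54
       = -9·h + 66 = 102
⇒ h = -4.

-4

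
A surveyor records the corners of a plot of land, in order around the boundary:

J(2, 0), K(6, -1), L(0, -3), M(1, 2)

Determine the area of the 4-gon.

Apply the shoelace (surveyor's) formula: 2A = Σ (x_i·y_{i+1} − x_{i+1}·y_i), indices taken mod 4.
J→K: (2)(-1) − (6)(0) = -2
K→L: (6)(-3) − (0)(-1) = -18
L→M: (0)(2) − (1)(-3) = 3
M→J: (1)(0) − (2)(2) = -4
Σ = -21
Area = |Σ|/2 = 10.5.

10.5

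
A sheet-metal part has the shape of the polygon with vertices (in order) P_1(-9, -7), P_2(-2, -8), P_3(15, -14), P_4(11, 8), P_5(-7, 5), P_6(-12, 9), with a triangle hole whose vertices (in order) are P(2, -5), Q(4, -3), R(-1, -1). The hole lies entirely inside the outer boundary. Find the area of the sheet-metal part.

369.5

Outer boundary:
Cross-terms: 58, 148, 274, 111, -3, 165  ⇒  Σ = 753
Area = |Σ|/2 = 376.5.
Hole:
Apply Gauss's area formula: 2A = Σ (x_i·y_{i+1} − x_{i+1}·y_i), indices taken mod 3.
Σ = (14) + (-7) + (7) = 14
Area = |Σ|/2 = 7.
Net area = 376.5 − 7 = 369.5.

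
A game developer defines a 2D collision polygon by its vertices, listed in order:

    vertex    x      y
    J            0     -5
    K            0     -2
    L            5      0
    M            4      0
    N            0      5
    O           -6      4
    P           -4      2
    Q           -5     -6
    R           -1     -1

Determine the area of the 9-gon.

51

Apply Gauss's area formula: 2A = Σ (x_i·y_{i+1} − x_{i+1}·y_i), indices taken mod 9.
Cross-terms: 0, 10, 0, 20, 30, 4, 34, -1, 5  ⇒  Σ = 102
Area = |Σ|/2 = 51.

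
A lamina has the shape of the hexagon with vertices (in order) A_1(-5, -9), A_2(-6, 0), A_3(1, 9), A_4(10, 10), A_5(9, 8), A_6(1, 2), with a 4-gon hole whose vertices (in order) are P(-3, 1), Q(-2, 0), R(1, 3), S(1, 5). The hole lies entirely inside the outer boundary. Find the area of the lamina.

86.5

Outer boundary:
Cross-terms: -54, -54, -80, -10, 10, 1  ⇒  Σ = -187
Area = |Σ|/2 = 93.5.
Hole:
Σ = (2) + (-6) + (2) + (16) = 14
Area = |Σ|/2 = 7.
Net area = 93.5 − 7 = 86.5.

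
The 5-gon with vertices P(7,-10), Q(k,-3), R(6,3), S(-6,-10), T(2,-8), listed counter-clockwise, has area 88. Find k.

9

Write out the shoelace sum; only the two edges meeting at Q involve k:
2·Area = [(7·(-3) − k·(-10)) + (k·3 − 6·(-3))] + 62
       = 13·k + 59 = 176
⇒ k = 9.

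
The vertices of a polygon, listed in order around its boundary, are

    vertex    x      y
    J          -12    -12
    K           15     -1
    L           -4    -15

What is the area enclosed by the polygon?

Apply the shoelace (surveyor's) formula: 2A = Σ (x_i·y_{i+1} − x_{i+1}·y_i), indices taken mod 3.
Σ = (192) + (-229) + (-132) = -169
Area = |Σ|/2 = 84.5.

84.5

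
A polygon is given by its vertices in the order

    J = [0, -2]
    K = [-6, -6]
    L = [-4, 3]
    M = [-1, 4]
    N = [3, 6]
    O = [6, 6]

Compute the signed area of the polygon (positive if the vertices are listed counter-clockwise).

-57.5

Apply the shoelace formula: 2A = Σ (x_i·y_{i+1} − x_{i+1}·y_i), indices taken mod 6.
Σ = (-12) + (-42) + (-13) + (-18) + (-18) + (-12) = -115
Signed area = Σ/2 = -57.5 (negative ⇒ clockwise traversal).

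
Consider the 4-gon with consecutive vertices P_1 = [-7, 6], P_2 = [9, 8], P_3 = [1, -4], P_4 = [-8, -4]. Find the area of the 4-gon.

133

Apply Gauss's area formula: 2A = Σ (x_i·y_{i+1} − x_{i+1}·y_i), indices taken mod 4.
Cross-terms: -110, -44, -36, -76  ⇒  Σ = -266
Area = |Σ|/2 = 133.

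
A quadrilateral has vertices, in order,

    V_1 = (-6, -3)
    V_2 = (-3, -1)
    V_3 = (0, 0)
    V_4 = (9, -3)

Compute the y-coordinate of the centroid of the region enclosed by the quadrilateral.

-47/24

Apply Gauss's area formula. First the cross-terms c_i = x_i·y_{i+1} − x_{i+1}·y_i:
  -3, 0, 0, -45  ⇒  2A = -48, A = -24.
Then Σ (y_i + y_{i+1})·c_i = 282, so ȳ = 282 / (6·(-24)) = -47/24.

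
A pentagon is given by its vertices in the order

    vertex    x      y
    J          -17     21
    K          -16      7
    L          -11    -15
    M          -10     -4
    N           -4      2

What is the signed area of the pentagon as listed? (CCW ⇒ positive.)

171

Apply Gauss's area formula: 2A = Σ (x_i·y_{i+1} − x_{i+1}·y_i), indices taken mod 5.
Cross-terms: 217, 317, -106, -36, -50  ⇒  Σ = 342
Signed area = Σ/2 = 171 (positive ⇒ counter-clockwise traversal).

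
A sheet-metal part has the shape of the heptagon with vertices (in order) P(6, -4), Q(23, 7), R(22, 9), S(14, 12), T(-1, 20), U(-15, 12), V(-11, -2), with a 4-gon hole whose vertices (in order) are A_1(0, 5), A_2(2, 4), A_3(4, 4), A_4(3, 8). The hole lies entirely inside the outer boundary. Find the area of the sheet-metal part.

Outer boundary:
Apply the shoelace formula: 2A = Σ (x_i·y_{i+1} − x_{i+1}·y_i), indices taken mod 7.
Cross-terms: 134, 53, 138, 292, 288, 162, 56  ⇒  Σ = 1123
Area = |Σ|/2 = 561.5.
Hole:
Apply Gauss's area formula: 2A = Σ (x_i·y_{i+1} − x_{i+1}·y_i), indices taken mod 4.
Σ = (-10) + (-8) + (20) + (15) = 17
Area = |Σ|/2 = 8.5.
Net area = 561.5 − 8.5 = 553.

553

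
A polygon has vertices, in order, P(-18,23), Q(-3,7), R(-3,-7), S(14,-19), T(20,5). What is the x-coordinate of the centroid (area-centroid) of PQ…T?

635/114

Apply Gauss's area formula. First the cross-terms c_i = x_i·y_{i+1} − x_{i+1}·y_i:
  -57, 42, 155, 450, 550  ⇒  2A = 1140, A = 570.
Then Σ (x_i + x_{i+1})·c_i = 19050, so x̄ = 19050 / (6·570) = 635/114.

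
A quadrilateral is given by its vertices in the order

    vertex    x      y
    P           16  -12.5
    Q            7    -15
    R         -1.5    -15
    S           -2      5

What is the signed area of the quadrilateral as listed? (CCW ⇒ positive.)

-186.25

Apply the shoelace formula: 2A = Σ (x_i·y_{i+1} − x_{i+1}·y_i), indices taken mod 4.
Cross-terms: -152.5, -127.5, -37.5, -55  ⇒  Σ = -372.5
Signed area = Σ/2 = -186.25 (negative ⇒ clockwise traversal).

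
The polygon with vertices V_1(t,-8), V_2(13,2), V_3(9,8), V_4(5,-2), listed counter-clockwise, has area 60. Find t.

7

The doubled signed area Σ (x_i y_{i+1} − x_{i+1} y_i) is linear in t.
With t=0 it equals 92; the coefficient of t is 4 (from the two edges through V_1).
So 4·t + 92 = 2·60 = 120 ⇒ t = 7.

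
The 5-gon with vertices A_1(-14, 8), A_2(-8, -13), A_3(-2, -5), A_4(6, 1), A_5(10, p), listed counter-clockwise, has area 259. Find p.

8

The doubled signed area Σ (x_i y_{i+1} − x_{i+1} y_i) is linear in p.
With p=0 it equals 358; the coefficient of p is 20 (from the two edges through A_5).
So 20·p + 358 = 2·259 = 518 ⇒ p = 8.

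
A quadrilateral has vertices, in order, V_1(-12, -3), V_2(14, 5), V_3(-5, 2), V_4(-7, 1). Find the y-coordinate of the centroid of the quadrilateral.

Apply the shoelace formula. First the cross-terms c_i = x_i·y_{i+1} − x_{i+1}·y_i:
  -18, 53, 9, 33  ⇒  2A = 77, A = 38.5.
Then Σ (y_i + y_{i+1})·c_i = 296, so ȳ = 296 / (6·38.5) = 296/231.

296/231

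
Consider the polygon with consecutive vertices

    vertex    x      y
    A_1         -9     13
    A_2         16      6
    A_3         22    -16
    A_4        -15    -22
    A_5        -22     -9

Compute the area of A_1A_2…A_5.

1045

Apply the surveyor's formula: 2A = Σ (x_i·y_{i+1} − x_{i+1}·y_i), indices taken mod 5.
Σ = (-262) + (-388) + (-724) + (-349) + (-367) = -2090
Area = |Σ|/2 = 1045.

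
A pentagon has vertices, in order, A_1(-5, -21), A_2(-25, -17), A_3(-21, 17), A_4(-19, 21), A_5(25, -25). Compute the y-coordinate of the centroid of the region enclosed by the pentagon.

-588/85

Apply the shoelace (surveyor's) formula. First the cross-terms c_i = x_i·y_{i+1} − x_{i+1}·y_i:
  -440, -782, -118, -50, -650  ⇒  2A = -2040, A = -1020.
Then Σ (y_i + y_{i+1})·c_i = 42336, so ȳ = 42336 / (6·(-1020)) = -588/85.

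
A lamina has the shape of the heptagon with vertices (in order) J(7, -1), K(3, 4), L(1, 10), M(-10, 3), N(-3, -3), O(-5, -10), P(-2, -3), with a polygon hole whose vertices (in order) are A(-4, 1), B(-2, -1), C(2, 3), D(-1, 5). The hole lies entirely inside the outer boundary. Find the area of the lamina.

Outer boundary:
Apply the shoelace formula: 2A = Σ (x_i·y_{i+1} − x_{i+1}·y_i), indices taken mod 7.
J→K: (7)(4) − (3)(-1) = 31
K→L: (3)(10) − (1)(4) = 26
L→M: (1)(3) − (-10)(10) = 103
M→N: (-10)(-3) − (-3)(3) = 39
N→O: (-3)(-10) − (-5)(-3) = 15
O→P: (-5)(-3) − (-2)(-10) = -5
P→J: (-2)(-1) − (7)(-3) = 23
Σ = 232
Area = |Σ|/2 = 116.
Hole:
Apply the shoelace (surveyor's) formula: 2A = Σ (x_i·y_{i+1} − x_{i+1}·y_i), indices taken mod 4.
Σ = (6) + (-4) + (13) + (19) = 34
Area = |Σ|/2 = 17.
Net area = 116 − 17 = 99.

99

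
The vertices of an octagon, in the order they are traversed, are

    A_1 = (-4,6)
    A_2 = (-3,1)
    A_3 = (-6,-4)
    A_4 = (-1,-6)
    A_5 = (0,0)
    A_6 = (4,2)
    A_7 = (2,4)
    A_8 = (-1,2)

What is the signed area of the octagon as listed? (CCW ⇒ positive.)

Cross-terms: 14, 18, 32, 0, 0, 12, 8, 2  ⇒  Σ = 86
Signed area = Σ/2 = 43 (positive ⇒ counter-clockwise traversal).

43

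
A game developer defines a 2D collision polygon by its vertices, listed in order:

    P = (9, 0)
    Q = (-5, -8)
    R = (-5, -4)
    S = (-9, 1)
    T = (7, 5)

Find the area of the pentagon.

Cross-terms: -72, -20, -41, -52, -45  ⇒  Σ = -230
Area = |Σ|/2 = 115.

115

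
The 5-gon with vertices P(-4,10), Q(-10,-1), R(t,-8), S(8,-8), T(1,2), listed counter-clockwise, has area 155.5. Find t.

Write out the shoelace sum; only the two edges meeting at R involve t:
2·Area = [((-10)·(-8) − t·(-1)) + (t·(-8) − 8·(-8))] + 146
       = -7·t + 290 = 311
⇒ t = -3.

-3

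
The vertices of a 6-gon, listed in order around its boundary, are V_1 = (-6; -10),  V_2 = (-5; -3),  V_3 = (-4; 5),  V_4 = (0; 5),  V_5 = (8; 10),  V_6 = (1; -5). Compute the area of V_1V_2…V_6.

109.5

Cross-terms: -32, -37, -20, -40, -50, -40  ⇒  Σ = -219
Area = |Σ|/2 = 109.5.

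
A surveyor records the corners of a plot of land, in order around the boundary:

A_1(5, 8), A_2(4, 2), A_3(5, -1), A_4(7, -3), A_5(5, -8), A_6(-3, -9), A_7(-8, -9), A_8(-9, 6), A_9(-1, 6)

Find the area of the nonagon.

Apply Gauss's area formula: 2A = Σ (x_i·y_{i+1} − x_{i+1}·y_i), indices taken mod 9.
A_1→A_2: (5)(2) − (4)(8) = -22
A_2→A_3: (4)(-1) − (5)(2) = -14
A_3→A_4: (5)(-3) − (7)(-1) = -8
A_4→A_5: (7)(-8) − (5)(-3) = -41
A_5→A_6: (5)(-9) − (-3)(-8) = -69
A_6→A_7: (-3)(-9) − (-8)(-9) = -45
A_7→A_8: (-8)(6) − (-9)(-9) = -129
A_8→A_9: (-9)(6) − (-1)(6) = -48
A_9→A_1: (-1)(8) − (5)(6) = -38
Σ = -414
Area = |Σ|/2 = 207.

207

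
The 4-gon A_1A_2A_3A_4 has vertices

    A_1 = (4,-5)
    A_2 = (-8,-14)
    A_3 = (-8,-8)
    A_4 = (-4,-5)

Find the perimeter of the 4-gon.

|A_1A_2| = √((-12)² + (-9)²) = √225 = 15
|A_2A_3| = √((0)² + (6)²) = √36 = 6
|A_3A_4| = √((4)² + (3)²) = √25 = 5
|A_4A_1| = √((8)² + (0)²) = √64 = 8
Perimeter = 15 + 6 + 5 + 8 = 34.

34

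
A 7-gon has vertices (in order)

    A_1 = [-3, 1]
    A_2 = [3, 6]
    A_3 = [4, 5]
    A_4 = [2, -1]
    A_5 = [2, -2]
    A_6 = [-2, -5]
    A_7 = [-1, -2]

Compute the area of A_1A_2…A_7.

34

Apply Gauss's area formula: 2A = Σ (x_i·y_{i+1} − x_{i+1}·y_i), indices taken mod 7.
A_1→A_2: (-3)(6) − (3)(1) = -21
A_2→A_3: (3)(5) − (4)(6) = -9
A_3→A_4: (4)(-1) − (2)(5) = -14
A_4→A_5: (2)(-2) − (2)(-1) = -2
A_5→A_6: (2)(-5) − (-2)(-2) = -14
A_6→A_7: (-2)(-2) − (-1)(-5) = -1
A_7→A_1: (-1)(1) − (-3)(-2) = -7
Σ = -68
Area = |Σ|/2 = 34.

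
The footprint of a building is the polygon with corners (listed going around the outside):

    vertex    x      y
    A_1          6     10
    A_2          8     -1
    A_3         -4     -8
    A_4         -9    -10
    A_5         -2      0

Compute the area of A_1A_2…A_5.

Σ = (-86) + (-68) + (-32) + (-20) + (-20) = -226
Area = |Σ|/2 = 113.

113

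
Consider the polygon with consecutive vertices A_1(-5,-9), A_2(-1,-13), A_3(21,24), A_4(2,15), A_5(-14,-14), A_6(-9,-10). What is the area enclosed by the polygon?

399.5

Cross-terms: 56, 249, 267, 182, 14, 31  ⇒  Σ = 799
Area = |Σ|/2 = 399.5.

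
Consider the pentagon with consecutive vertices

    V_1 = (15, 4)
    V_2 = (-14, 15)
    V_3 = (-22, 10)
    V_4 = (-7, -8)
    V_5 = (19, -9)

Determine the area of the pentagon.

Apply the surveyor's formula: 2A = Σ (x_i·y_{i+1} − x_{i+1}·y_i), indices taken mod 5.
Cross-terms: 281, 190, 246, 215, 211  ⇒  Σ = 1143
Area = |Σ|/2 = 571.5.

571.5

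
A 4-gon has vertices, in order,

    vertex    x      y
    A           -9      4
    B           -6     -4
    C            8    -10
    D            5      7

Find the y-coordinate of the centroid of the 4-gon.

Apply Gauss's area formula. First the cross-terms c_i = x_i·y_{i+1} − x_{i+1}·y_i:
  60, 92, 106, 83  ⇒  2A = 341, A = 170.5.
Then Σ (y_i + y_{i+1})·c_i = -693, so ȳ = -693 / (6·170.5) = -21/31.

-21/31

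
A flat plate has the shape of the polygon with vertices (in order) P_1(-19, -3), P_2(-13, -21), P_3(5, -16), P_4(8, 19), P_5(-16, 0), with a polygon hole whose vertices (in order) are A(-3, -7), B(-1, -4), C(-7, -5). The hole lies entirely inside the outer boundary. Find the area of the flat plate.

Outer boundary:
Apply the shoelace (surveyor's) formula: 2A = Σ (x_i·y_{i+1} − x_{i+1}·y_i), indices taken mod 5.
P_1→P_2: (-19)(-21) − (-13)(-3) = 360
P_2→P_3: (-13)(-16) − (5)(-21) = 313
P_3→P_4: (5)(19) − (8)(-16) = 223
P_4→P_5: (8)(0) − (-16)(19) = 304
P_5→P_1: (-16)(-3) − (-19)(0) = 48
Σ = 1248
Area = |Σ|/2 = 624.
Hole:
Apply the shoelace (surveyor's) formula: 2A = Σ (x_i·y_{i+1} − x_{i+1}·y_i), indices taken mod 3.
A→B: (-3)(-4) − (-1)(-7) = 5
B→C: (-1)(-5) − (-7)(-4) = -23
C→A: (-7)(-7) − (-3)(-5) = 34
Σ = 16
Area = |Σ|/2 = 8.
Net area = 624 − 8 = 616.

616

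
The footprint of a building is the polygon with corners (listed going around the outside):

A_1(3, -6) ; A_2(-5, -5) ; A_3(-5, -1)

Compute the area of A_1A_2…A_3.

16

Apply the shoelace formula: 2A = Σ (x_i·y_{i+1} − x_{i+1}·y_i), indices taken mod 3.
A_1→A_2: (3)(-5) − (-5)(-6) = -45
A_2→A_3: (-5)(-1) − (-5)(-5) = -20
A_3→A_1: (-5)(-6) − (3)(-1) = 33
Σ = -32
Area = |Σ|/2 = 16.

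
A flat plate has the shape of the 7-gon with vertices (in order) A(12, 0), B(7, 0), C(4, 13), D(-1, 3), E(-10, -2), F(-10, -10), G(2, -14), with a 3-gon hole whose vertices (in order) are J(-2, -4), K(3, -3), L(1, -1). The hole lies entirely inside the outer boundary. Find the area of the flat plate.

272

Outer boundary:
Cross-terms: 0, 91, 25, 32, 80, 160, 168  ⇒  Σ = 556
Area = |Σ|/2 = 278.
Hole:
Σ = (18) + (0) + (-6) = 12
Area = |Σ|/2 = 6.
Net area = 278 − 6 = 272.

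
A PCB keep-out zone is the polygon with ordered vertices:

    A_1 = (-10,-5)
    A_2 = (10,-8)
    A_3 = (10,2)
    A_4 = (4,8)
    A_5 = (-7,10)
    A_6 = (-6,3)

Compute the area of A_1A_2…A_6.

248.5

Apply the shoelace formula: 2A = Σ (x_i·y_{i+1} − x_{i+1}·y_i), indices taken mod 6.
A_1→A_2: (-10)(-8) − (10)(-5) = 130
A_2→A_3: (10)(2) − (10)(-8) = 100
A_3→A_4: (10)(8) − (4)(2) = 72
A_4→A_5: (4)(10) − (-7)(8) = 96
A_5→A_6: (-7)(3) − (-6)(10) = 39
A_6→A_1: (-6)(-5) − (-10)(3) = 60
Σ = 497
Area = |Σ|/2 = 248.5.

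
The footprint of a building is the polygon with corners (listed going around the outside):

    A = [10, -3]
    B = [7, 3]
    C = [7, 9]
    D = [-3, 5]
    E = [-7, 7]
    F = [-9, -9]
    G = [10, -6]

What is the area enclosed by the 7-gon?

234.5

Apply the shoelace (surveyor's) formula: 2A = Σ (x_i·y_{i+1} − x_{i+1}·y_i), indices taken mod 7.
A→B: (10)(3) − (7)(-3) = 51
B→C: (7)(9) − (7)(3) = 42
C→D: (7)(5) − (-3)(9) = 62
D→E: (-3)(7) − (-7)(5) = 14
E→F: (-7)(-9) − (-9)(7) = 126
F→G: (-9)(-6) − (10)(-9) = 144
G→A: (10)(-3) − (10)(-6) = 30
Σ = 469
Area = |Σ|/2 = 234.5.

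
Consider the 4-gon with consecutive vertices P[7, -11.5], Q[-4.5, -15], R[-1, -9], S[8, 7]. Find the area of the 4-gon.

103.625

Σ = (-156.75) + (25.5) + (65) + (-141) = -207.25
Area = |Σ|/2 = 103.625.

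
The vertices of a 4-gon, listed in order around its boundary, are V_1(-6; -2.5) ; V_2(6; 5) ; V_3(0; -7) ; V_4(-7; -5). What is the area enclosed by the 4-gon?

59.25

Apply the shoelace (surveyor's) formula: 2A = Σ (x_i·y_{i+1} − x_{i+1}·y_i), indices taken mod 4.
V_1→V_2: (-6)(5) − (6)(-2.5) = -15
V_2→V_3: (6)(-7) − (0)(5) = -42
V_3→V_4: (0)(-5) − (-7)(-7) = -49
V_4→V_1: (-7)(-2.5) − (-6)(-5) = -12.5
Σ = -118.5
Area = |Σ|/2 = 59.25.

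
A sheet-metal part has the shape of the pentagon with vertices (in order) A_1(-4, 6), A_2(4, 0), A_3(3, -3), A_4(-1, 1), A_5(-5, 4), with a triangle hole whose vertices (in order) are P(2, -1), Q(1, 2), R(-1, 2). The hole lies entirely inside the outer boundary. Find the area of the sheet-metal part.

21.5

Outer boundary:
Apply the shoelace (surveyor's) formula: 2A = Σ (x_i·y_{i+1} − x_{i+1}·y_i), indices taken mod 5.
Σ = (-24) + (-12) + (0) + (1) + (-14) = -49
Area = |Σ|/2 = 24.5.
Hole:
Apply Gauss's area formula: 2A = Σ (x_i·y_{i+1} − x_{i+1}·y_i), indices taken mod 3.
Σ = (5) + (4) + (-3) = 6
Area = |Σ|/2 = 3.
Net area = 24.5 − 3 = 21.5.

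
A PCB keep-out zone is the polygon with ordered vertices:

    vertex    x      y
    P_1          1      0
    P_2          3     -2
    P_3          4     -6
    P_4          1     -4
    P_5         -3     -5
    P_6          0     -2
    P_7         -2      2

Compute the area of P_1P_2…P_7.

Σ = (-2) + (-10) + (-10) + (-17) + (6) + (-4) + (-2) = -39
Area = |Σ|/2 = 19.5.

19.5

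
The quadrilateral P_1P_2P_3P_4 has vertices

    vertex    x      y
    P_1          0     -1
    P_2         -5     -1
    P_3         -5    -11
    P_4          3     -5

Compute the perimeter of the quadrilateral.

|P_1P_2| = √((-5)² + (0)²) = √25 = 5
|P_2P_3| = √((0)² + (-10)²) = √100 = 10
|P_3P_4| = √((8)² + (6)²) = √100 = 10
|P_4P_1| = √((-3)² + (4)²) = √25 = 5
Perimeter = 5 + 10 + 10 + 5 = 30.

30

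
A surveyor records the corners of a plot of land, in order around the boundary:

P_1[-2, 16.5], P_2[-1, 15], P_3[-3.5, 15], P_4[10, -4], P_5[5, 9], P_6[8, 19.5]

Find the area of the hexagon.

97.25

Apply the shoelace (surveyor's) formula: 2A = Σ (x_i·y_{i+1} − x_{i+1}·y_i), indices taken mod 6.
Σ = (-13.5) + (37.5) + (-136) + (110) + (25.5) + (171) = 194.5
Area = |Σ|/2 = 97.25.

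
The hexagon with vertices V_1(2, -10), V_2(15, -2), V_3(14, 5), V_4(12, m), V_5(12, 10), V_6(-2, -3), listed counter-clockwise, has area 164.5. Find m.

Write out the shoelace sum; only the two edges meeting at V_4 involve m:
2·Area = [(14·m − 12·5) + (12·10 − 12·m)] + 259
       = 2·m + 319 = 329
⇒ m = 5.

5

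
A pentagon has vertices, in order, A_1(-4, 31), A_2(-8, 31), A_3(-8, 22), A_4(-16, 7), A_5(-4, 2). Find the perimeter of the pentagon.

72

|A_1A_2| = √((-4)² + (0)²) = √16 = 4
|A_2A_3| = √((0)² + (-9)²) = √81 = 9
|A_3A_4| = √((-8)² + (-15)²) = √289 = 17
|A_4A_5| = √((12)² + (-5)²) = √169 = 13
|A_5A_1| = √((0)² + (29)²) = √841 = 29
Perimeter = 4 + 9 + 17 + 13 + 29 = 72.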